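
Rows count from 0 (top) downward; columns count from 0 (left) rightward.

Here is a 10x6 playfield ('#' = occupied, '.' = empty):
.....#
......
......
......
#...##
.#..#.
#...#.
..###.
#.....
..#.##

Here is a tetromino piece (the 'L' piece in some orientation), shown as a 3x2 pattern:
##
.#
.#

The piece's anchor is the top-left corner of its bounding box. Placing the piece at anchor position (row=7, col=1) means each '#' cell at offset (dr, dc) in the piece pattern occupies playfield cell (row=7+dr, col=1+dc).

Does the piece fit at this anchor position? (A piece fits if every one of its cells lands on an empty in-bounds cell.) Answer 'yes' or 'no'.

Answer: no

Derivation:
Check each piece cell at anchor (7, 1):
  offset (0,0) -> (7,1): empty -> OK
  offset (0,1) -> (7,2): occupied ('#') -> FAIL
  offset (1,1) -> (8,2): empty -> OK
  offset (2,1) -> (9,2): occupied ('#') -> FAIL
All cells valid: no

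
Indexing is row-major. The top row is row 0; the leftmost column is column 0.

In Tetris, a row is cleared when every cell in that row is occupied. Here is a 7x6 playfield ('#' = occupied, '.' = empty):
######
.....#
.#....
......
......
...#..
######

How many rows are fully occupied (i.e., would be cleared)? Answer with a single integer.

Check each row:
  row 0: 0 empty cells -> FULL (clear)
  row 1: 5 empty cells -> not full
  row 2: 5 empty cells -> not full
  row 3: 6 empty cells -> not full
  row 4: 6 empty cells -> not full
  row 5: 5 empty cells -> not full
  row 6: 0 empty cells -> FULL (clear)
Total rows cleared: 2

Answer: 2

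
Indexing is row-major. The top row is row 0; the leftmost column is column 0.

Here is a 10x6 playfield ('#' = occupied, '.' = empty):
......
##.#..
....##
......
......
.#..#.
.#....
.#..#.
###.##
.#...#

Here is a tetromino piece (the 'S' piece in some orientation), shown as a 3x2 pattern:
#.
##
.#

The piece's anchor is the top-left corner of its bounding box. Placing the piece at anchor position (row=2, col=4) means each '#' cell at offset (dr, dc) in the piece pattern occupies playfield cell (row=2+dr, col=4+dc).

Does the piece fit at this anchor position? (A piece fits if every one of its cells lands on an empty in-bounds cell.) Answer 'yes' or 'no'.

Answer: no

Derivation:
Check each piece cell at anchor (2, 4):
  offset (0,0) -> (2,4): occupied ('#') -> FAIL
  offset (1,0) -> (3,4): empty -> OK
  offset (1,1) -> (3,5): empty -> OK
  offset (2,1) -> (4,5): empty -> OK
All cells valid: no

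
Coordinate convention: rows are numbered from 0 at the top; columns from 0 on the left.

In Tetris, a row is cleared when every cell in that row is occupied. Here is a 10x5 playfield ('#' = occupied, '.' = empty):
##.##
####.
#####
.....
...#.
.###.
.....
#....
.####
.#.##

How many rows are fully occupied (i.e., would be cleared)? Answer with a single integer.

Check each row:
  row 0: 1 empty cell -> not full
  row 1: 1 empty cell -> not full
  row 2: 0 empty cells -> FULL (clear)
  row 3: 5 empty cells -> not full
  row 4: 4 empty cells -> not full
  row 5: 2 empty cells -> not full
  row 6: 5 empty cells -> not full
  row 7: 4 empty cells -> not full
  row 8: 1 empty cell -> not full
  row 9: 2 empty cells -> not full
Total rows cleared: 1

Answer: 1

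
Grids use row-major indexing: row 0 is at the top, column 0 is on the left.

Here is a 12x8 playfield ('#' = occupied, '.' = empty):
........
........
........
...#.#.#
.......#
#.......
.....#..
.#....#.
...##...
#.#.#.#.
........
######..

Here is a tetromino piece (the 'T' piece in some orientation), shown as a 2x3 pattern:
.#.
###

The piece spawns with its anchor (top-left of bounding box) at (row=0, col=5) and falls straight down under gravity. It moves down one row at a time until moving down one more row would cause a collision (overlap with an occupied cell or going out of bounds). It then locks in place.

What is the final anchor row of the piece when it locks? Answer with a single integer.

Answer: 1

Derivation:
Spawn at (row=0, col=5). Try each row:
  row 0: fits
  row 1: fits
  row 2: blocked -> lock at row 1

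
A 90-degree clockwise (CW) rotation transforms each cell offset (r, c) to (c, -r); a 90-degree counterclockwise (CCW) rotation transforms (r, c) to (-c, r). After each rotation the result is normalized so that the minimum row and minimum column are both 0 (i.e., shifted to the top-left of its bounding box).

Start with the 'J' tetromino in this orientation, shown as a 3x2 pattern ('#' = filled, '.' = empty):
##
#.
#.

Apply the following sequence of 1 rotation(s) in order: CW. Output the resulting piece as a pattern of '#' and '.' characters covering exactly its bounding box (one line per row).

Answer: ###
..#

Derivation:
Start:
##
#.
#.
After rotation 1 (CW):
###
..#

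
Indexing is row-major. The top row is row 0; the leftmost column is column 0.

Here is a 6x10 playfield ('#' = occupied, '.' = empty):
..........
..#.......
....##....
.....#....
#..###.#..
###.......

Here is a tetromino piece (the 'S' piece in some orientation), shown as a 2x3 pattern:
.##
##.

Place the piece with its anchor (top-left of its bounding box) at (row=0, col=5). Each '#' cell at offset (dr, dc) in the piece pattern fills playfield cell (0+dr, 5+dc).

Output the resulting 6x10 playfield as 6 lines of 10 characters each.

Fill (0+0,5+1) = (0,6)
Fill (0+0,5+2) = (0,7)
Fill (0+1,5+0) = (1,5)
Fill (0+1,5+1) = (1,6)

Answer: ......##..
..#..##...
....##....
.....#....
#..###.#..
###.......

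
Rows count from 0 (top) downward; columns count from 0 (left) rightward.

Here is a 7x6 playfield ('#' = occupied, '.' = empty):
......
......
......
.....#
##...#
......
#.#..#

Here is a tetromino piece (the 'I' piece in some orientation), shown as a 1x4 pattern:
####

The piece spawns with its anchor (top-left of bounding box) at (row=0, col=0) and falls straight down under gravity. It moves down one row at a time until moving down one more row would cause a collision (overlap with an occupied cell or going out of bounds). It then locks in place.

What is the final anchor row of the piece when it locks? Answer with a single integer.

Spawn at (row=0, col=0). Try each row:
  row 0: fits
  row 1: fits
  row 2: fits
  row 3: fits
  row 4: blocked -> lock at row 3

Answer: 3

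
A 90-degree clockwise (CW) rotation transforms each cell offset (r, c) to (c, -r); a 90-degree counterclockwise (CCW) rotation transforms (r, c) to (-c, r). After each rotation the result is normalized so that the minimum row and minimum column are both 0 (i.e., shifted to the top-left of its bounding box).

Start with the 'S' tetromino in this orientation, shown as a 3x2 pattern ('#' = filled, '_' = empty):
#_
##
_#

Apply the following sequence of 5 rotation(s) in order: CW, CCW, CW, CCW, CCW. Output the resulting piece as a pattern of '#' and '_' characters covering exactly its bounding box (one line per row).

Answer: _##
##_

Derivation:
Start:
#_
##
_#
After rotation 1 (CW):
_##
##_
After rotation 2 (CCW):
#_
##
_#
After rotation 3 (CW):
_##
##_
After rotation 4 (CCW):
#_
##
_#
After rotation 5 (CCW):
_##
##_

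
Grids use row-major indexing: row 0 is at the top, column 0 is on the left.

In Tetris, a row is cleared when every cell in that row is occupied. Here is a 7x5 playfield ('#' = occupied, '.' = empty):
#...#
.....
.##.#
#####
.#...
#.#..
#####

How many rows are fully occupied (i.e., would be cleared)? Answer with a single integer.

Answer: 2

Derivation:
Check each row:
  row 0: 3 empty cells -> not full
  row 1: 5 empty cells -> not full
  row 2: 2 empty cells -> not full
  row 3: 0 empty cells -> FULL (clear)
  row 4: 4 empty cells -> not full
  row 5: 3 empty cells -> not full
  row 6: 0 empty cells -> FULL (clear)
Total rows cleared: 2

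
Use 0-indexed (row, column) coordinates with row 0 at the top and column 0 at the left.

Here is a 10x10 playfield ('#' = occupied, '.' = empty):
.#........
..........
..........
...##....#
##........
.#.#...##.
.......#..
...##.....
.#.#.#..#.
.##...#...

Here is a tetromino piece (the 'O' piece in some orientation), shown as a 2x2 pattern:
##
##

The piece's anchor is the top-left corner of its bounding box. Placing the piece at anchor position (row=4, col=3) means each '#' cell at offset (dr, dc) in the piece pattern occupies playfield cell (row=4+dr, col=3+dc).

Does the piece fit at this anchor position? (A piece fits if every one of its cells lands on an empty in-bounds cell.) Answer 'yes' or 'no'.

Check each piece cell at anchor (4, 3):
  offset (0,0) -> (4,3): empty -> OK
  offset (0,1) -> (4,4): empty -> OK
  offset (1,0) -> (5,3): occupied ('#') -> FAIL
  offset (1,1) -> (5,4): empty -> OK
All cells valid: no

Answer: no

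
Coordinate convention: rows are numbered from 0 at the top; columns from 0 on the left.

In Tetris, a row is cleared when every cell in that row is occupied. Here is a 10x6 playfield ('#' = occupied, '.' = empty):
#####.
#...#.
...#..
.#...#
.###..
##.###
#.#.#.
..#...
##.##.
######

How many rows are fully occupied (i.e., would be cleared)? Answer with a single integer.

Check each row:
  row 0: 1 empty cell -> not full
  row 1: 4 empty cells -> not full
  row 2: 5 empty cells -> not full
  row 3: 4 empty cells -> not full
  row 4: 3 empty cells -> not full
  row 5: 1 empty cell -> not full
  row 6: 3 empty cells -> not full
  row 7: 5 empty cells -> not full
  row 8: 2 empty cells -> not full
  row 9: 0 empty cells -> FULL (clear)
Total rows cleared: 1

Answer: 1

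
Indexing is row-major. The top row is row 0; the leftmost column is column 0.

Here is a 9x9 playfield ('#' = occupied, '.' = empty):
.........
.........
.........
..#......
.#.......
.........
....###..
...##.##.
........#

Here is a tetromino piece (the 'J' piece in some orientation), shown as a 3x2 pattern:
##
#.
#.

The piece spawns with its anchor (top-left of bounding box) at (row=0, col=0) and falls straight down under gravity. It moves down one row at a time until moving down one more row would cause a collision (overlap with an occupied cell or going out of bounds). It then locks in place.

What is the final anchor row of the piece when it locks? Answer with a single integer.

Answer: 3

Derivation:
Spawn at (row=0, col=0). Try each row:
  row 0: fits
  row 1: fits
  row 2: fits
  row 3: fits
  row 4: blocked -> lock at row 3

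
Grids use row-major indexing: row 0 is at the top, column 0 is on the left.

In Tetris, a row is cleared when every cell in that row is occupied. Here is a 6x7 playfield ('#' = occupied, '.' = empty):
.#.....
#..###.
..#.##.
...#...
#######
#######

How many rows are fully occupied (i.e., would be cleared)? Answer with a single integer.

Answer: 2

Derivation:
Check each row:
  row 0: 6 empty cells -> not full
  row 1: 3 empty cells -> not full
  row 2: 4 empty cells -> not full
  row 3: 6 empty cells -> not full
  row 4: 0 empty cells -> FULL (clear)
  row 5: 0 empty cells -> FULL (clear)
Total rows cleared: 2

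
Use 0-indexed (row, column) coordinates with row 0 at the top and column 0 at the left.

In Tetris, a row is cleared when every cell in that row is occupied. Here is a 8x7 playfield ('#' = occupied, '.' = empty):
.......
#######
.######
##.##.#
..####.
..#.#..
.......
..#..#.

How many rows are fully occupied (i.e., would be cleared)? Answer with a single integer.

Check each row:
  row 0: 7 empty cells -> not full
  row 1: 0 empty cells -> FULL (clear)
  row 2: 1 empty cell -> not full
  row 3: 2 empty cells -> not full
  row 4: 3 empty cells -> not full
  row 5: 5 empty cells -> not full
  row 6: 7 empty cells -> not full
  row 7: 5 empty cells -> not full
Total rows cleared: 1

Answer: 1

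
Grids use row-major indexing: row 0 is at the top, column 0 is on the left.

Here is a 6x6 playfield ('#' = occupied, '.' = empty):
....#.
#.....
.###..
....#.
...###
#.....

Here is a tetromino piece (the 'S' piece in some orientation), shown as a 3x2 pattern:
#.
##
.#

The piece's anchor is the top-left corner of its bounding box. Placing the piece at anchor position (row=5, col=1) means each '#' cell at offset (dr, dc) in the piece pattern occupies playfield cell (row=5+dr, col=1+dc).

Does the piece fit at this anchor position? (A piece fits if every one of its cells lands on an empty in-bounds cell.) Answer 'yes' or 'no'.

Answer: no

Derivation:
Check each piece cell at anchor (5, 1):
  offset (0,0) -> (5,1): empty -> OK
  offset (1,0) -> (6,1): out of bounds -> FAIL
  offset (1,1) -> (6,2): out of bounds -> FAIL
  offset (2,1) -> (7,2): out of bounds -> FAIL
All cells valid: no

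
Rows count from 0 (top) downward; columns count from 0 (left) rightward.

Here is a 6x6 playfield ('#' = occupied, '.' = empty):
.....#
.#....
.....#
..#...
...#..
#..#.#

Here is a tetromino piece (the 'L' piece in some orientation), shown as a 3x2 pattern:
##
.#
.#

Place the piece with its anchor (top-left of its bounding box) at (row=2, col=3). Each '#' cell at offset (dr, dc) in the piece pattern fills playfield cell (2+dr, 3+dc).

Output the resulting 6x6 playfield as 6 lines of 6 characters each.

Fill (2+0,3+0) = (2,3)
Fill (2+0,3+1) = (2,4)
Fill (2+1,3+1) = (3,4)
Fill (2+2,3+1) = (4,4)

Answer: .....#
.#....
...###
..#.#.
...##.
#..#.#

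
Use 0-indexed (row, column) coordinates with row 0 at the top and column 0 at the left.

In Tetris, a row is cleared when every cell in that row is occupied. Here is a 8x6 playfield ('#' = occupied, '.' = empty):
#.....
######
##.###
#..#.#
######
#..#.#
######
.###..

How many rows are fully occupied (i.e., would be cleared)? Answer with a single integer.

Check each row:
  row 0: 5 empty cells -> not full
  row 1: 0 empty cells -> FULL (clear)
  row 2: 1 empty cell -> not full
  row 3: 3 empty cells -> not full
  row 4: 0 empty cells -> FULL (clear)
  row 5: 3 empty cells -> not full
  row 6: 0 empty cells -> FULL (clear)
  row 7: 3 empty cells -> not full
Total rows cleared: 3

Answer: 3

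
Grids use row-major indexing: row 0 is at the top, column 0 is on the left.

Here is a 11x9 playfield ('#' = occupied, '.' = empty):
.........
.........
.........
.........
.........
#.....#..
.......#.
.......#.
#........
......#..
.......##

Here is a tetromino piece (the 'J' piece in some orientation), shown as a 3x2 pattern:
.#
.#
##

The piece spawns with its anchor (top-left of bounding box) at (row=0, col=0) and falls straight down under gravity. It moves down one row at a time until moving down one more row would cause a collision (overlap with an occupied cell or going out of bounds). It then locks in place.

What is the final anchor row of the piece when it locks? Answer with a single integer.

Answer: 2

Derivation:
Spawn at (row=0, col=0). Try each row:
  row 0: fits
  row 1: fits
  row 2: fits
  row 3: blocked -> lock at row 2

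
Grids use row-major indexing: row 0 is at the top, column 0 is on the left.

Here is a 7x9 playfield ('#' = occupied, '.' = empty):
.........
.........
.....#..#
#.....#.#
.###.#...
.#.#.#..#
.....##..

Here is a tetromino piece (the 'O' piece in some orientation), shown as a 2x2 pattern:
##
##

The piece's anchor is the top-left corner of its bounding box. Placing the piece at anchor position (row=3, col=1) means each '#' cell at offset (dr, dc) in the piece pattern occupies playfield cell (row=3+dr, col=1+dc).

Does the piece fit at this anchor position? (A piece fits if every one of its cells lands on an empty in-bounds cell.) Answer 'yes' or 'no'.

Answer: no

Derivation:
Check each piece cell at anchor (3, 1):
  offset (0,0) -> (3,1): empty -> OK
  offset (0,1) -> (3,2): empty -> OK
  offset (1,0) -> (4,1): occupied ('#') -> FAIL
  offset (1,1) -> (4,2): occupied ('#') -> FAIL
All cells valid: no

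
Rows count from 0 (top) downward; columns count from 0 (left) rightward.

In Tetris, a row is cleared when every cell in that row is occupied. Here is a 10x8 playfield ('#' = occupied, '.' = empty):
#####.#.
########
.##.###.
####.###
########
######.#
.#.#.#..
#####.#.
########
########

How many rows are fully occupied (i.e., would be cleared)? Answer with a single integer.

Check each row:
  row 0: 2 empty cells -> not full
  row 1: 0 empty cells -> FULL (clear)
  row 2: 3 empty cells -> not full
  row 3: 1 empty cell -> not full
  row 4: 0 empty cells -> FULL (clear)
  row 5: 1 empty cell -> not full
  row 6: 5 empty cells -> not full
  row 7: 2 empty cells -> not full
  row 8: 0 empty cells -> FULL (clear)
  row 9: 0 empty cells -> FULL (clear)
Total rows cleared: 4

Answer: 4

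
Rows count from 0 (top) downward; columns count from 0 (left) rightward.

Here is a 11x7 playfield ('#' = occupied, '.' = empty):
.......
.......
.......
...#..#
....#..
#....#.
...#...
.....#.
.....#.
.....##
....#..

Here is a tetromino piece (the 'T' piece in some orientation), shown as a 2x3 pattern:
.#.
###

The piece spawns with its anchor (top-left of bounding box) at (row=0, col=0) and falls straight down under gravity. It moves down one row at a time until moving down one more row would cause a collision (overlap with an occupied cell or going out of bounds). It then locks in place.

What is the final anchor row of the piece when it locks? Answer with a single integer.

Spawn at (row=0, col=0). Try each row:
  row 0: fits
  row 1: fits
  row 2: fits
  row 3: fits
  row 4: blocked -> lock at row 3

Answer: 3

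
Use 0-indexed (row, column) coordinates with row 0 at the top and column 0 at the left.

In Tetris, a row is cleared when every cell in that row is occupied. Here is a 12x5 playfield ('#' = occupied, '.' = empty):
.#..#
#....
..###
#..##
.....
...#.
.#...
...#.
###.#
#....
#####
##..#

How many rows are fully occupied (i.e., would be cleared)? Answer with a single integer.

Check each row:
  row 0: 3 empty cells -> not full
  row 1: 4 empty cells -> not full
  row 2: 2 empty cells -> not full
  row 3: 2 empty cells -> not full
  row 4: 5 empty cells -> not full
  row 5: 4 empty cells -> not full
  row 6: 4 empty cells -> not full
  row 7: 4 empty cells -> not full
  row 8: 1 empty cell -> not full
  row 9: 4 empty cells -> not full
  row 10: 0 empty cells -> FULL (clear)
  row 11: 2 empty cells -> not full
Total rows cleared: 1

Answer: 1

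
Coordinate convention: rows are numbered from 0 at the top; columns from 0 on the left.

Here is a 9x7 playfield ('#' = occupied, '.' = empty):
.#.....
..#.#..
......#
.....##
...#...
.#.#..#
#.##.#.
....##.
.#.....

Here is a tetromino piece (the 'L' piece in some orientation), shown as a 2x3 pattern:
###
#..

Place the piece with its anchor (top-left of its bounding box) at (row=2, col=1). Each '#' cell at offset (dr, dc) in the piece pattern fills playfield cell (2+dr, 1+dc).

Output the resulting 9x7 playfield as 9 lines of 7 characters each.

Fill (2+0,1+0) = (2,1)
Fill (2+0,1+1) = (2,2)
Fill (2+0,1+2) = (2,3)
Fill (2+1,1+0) = (3,1)

Answer: .#.....
..#.#..
.###..#
.#...##
...#...
.#.#..#
#.##.#.
....##.
.#.....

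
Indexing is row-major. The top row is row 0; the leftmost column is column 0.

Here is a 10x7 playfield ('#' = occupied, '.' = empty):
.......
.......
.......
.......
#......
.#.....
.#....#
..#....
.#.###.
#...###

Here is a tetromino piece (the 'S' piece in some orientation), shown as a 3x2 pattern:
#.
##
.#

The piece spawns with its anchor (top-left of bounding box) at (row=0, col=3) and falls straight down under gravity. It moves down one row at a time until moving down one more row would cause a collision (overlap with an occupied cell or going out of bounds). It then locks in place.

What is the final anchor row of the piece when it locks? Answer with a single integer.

Spawn at (row=0, col=3). Try each row:
  row 0: fits
  row 1: fits
  row 2: fits
  row 3: fits
  row 4: fits
  row 5: fits
  row 6: blocked -> lock at row 5

Answer: 5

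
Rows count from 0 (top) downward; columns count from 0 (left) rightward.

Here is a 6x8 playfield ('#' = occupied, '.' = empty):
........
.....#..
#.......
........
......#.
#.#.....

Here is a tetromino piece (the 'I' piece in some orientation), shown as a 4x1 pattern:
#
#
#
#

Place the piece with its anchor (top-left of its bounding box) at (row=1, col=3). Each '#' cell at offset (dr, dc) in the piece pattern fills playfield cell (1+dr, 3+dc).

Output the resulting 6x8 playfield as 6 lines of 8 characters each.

Answer: ........
...#.#..
#..#....
...#....
...#..#.
#.#.....

Derivation:
Fill (1+0,3+0) = (1,3)
Fill (1+1,3+0) = (2,3)
Fill (1+2,3+0) = (3,3)
Fill (1+3,3+0) = (4,3)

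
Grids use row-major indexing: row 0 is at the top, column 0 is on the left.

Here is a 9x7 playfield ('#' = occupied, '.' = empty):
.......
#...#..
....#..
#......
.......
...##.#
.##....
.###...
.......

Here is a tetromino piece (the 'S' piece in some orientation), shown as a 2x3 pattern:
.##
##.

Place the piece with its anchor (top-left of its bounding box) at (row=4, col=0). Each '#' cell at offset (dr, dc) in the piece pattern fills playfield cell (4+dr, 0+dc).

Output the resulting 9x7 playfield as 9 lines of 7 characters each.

Answer: .......
#...#..
....#..
#......
.##....
##.##.#
.##....
.###...
.......

Derivation:
Fill (4+0,0+1) = (4,1)
Fill (4+0,0+2) = (4,2)
Fill (4+1,0+0) = (5,0)
Fill (4+1,0+1) = (5,1)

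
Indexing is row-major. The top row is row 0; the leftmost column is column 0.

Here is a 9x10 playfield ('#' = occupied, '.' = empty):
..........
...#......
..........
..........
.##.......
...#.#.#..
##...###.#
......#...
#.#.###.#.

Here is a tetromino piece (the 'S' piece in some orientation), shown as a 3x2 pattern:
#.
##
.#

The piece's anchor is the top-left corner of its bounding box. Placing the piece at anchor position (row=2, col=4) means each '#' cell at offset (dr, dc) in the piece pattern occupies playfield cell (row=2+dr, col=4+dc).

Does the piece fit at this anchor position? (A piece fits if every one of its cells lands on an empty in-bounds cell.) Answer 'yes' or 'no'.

Check each piece cell at anchor (2, 4):
  offset (0,0) -> (2,4): empty -> OK
  offset (1,0) -> (3,4): empty -> OK
  offset (1,1) -> (3,5): empty -> OK
  offset (2,1) -> (4,5): empty -> OK
All cells valid: yes

Answer: yes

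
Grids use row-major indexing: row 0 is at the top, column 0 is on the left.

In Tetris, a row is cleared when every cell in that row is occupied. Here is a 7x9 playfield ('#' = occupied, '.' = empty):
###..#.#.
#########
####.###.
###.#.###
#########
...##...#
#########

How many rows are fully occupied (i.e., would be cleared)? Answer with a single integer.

Answer: 3

Derivation:
Check each row:
  row 0: 4 empty cells -> not full
  row 1: 0 empty cells -> FULL (clear)
  row 2: 2 empty cells -> not full
  row 3: 2 empty cells -> not full
  row 4: 0 empty cells -> FULL (clear)
  row 5: 6 empty cells -> not full
  row 6: 0 empty cells -> FULL (clear)
Total rows cleared: 3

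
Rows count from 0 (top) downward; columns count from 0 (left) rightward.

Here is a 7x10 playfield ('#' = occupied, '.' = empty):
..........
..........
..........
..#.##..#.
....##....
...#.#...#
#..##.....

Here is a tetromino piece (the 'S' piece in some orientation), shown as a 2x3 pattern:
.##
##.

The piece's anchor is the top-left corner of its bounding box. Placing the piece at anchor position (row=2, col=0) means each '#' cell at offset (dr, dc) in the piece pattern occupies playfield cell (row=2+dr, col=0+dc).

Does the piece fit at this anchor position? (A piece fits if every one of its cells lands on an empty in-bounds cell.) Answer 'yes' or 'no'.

Answer: yes

Derivation:
Check each piece cell at anchor (2, 0):
  offset (0,1) -> (2,1): empty -> OK
  offset (0,2) -> (2,2): empty -> OK
  offset (1,0) -> (3,0): empty -> OK
  offset (1,1) -> (3,1): empty -> OK
All cells valid: yes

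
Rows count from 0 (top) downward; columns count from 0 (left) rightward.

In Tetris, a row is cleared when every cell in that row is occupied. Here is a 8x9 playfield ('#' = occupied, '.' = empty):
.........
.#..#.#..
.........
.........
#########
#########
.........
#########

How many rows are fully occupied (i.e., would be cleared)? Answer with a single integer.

Check each row:
  row 0: 9 empty cells -> not full
  row 1: 6 empty cells -> not full
  row 2: 9 empty cells -> not full
  row 3: 9 empty cells -> not full
  row 4: 0 empty cells -> FULL (clear)
  row 5: 0 empty cells -> FULL (clear)
  row 6: 9 empty cells -> not full
  row 7: 0 empty cells -> FULL (clear)
Total rows cleared: 3

Answer: 3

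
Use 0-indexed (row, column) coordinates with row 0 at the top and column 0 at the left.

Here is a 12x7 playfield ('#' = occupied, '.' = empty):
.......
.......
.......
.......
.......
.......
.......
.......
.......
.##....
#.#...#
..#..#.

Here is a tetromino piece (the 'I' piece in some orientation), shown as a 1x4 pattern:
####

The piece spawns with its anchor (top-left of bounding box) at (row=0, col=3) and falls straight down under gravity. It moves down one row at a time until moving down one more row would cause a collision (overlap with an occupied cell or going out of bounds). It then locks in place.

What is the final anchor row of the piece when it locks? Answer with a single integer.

Spawn at (row=0, col=3). Try each row:
  row 0: fits
  row 1: fits
  row 2: fits
  row 3: fits
  row 4: fits
  row 5: fits
  row 6: fits
  row 7: fits
  row 8: fits
  row 9: fits
  row 10: blocked -> lock at row 9

Answer: 9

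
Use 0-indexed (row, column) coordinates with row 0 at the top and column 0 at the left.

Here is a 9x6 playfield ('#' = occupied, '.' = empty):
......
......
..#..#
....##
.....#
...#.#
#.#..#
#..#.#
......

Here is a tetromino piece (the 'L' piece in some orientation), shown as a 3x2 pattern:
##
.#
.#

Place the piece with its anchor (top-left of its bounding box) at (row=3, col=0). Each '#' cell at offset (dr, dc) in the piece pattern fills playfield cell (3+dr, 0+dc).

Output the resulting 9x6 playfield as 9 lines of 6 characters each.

Answer: ......
......
..#..#
##..##
.#...#
.#.#.#
#.#..#
#..#.#
......

Derivation:
Fill (3+0,0+0) = (3,0)
Fill (3+0,0+1) = (3,1)
Fill (3+1,0+1) = (4,1)
Fill (3+2,0+1) = (5,1)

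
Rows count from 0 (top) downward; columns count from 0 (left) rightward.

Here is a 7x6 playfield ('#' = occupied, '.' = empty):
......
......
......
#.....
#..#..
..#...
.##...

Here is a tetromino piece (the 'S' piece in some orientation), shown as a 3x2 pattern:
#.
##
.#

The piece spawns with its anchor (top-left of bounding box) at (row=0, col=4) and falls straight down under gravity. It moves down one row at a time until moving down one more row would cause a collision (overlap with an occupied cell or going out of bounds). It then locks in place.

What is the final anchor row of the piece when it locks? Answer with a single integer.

Spawn at (row=0, col=4). Try each row:
  row 0: fits
  row 1: fits
  row 2: fits
  row 3: fits
  row 4: fits
  row 5: blocked -> lock at row 4

Answer: 4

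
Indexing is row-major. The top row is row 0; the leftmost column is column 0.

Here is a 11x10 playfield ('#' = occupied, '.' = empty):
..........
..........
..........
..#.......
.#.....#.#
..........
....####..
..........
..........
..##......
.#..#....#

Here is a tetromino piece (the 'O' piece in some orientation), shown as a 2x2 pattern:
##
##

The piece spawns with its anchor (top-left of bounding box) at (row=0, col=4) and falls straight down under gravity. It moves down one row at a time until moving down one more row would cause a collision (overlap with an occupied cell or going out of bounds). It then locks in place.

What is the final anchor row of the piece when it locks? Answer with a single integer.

Answer: 4

Derivation:
Spawn at (row=0, col=4). Try each row:
  row 0: fits
  row 1: fits
  row 2: fits
  row 3: fits
  row 4: fits
  row 5: blocked -> lock at row 4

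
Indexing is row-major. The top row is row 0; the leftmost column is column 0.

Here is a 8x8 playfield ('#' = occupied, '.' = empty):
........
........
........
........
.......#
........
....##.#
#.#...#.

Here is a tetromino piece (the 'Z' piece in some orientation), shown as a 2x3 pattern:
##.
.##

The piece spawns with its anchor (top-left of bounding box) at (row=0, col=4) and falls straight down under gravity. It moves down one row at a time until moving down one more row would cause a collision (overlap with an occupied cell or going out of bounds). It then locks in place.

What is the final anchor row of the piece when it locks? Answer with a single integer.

Spawn at (row=0, col=4). Try each row:
  row 0: fits
  row 1: fits
  row 2: fits
  row 3: fits
  row 4: fits
  row 5: blocked -> lock at row 4

Answer: 4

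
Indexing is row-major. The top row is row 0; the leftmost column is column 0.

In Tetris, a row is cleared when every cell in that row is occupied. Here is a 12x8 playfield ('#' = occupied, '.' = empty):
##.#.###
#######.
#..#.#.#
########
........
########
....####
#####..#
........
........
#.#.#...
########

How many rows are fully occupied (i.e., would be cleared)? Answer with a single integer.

Check each row:
  row 0: 2 empty cells -> not full
  row 1: 1 empty cell -> not full
  row 2: 4 empty cells -> not full
  row 3: 0 empty cells -> FULL (clear)
  row 4: 8 empty cells -> not full
  row 5: 0 empty cells -> FULL (clear)
  row 6: 4 empty cells -> not full
  row 7: 2 empty cells -> not full
  row 8: 8 empty cells -> not full
  row 9: 8 empty cells -> not full
  row 10: 5 empty cells -> not full
  row 11: 0 empty cells -> FULL (clear)
Total rows cleared: 3

Answer: 3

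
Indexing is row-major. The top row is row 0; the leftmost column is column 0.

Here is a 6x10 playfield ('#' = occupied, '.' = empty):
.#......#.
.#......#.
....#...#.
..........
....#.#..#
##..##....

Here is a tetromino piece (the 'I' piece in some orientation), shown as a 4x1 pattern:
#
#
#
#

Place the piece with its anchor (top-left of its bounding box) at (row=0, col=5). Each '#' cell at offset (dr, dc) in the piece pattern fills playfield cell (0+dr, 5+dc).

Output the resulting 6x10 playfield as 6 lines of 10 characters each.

Answer: .#...#..#.
.#...#..#.
....##..#.
.....#....
....#.#..#
##..##....

Derivation:
Fill (0+0,5+0) = (0,5)
Fill (0+1,5+0) = (1,5)
Fill (0+2,5+0) = (2,5)
Fill (0+3,5+0) = (3,5)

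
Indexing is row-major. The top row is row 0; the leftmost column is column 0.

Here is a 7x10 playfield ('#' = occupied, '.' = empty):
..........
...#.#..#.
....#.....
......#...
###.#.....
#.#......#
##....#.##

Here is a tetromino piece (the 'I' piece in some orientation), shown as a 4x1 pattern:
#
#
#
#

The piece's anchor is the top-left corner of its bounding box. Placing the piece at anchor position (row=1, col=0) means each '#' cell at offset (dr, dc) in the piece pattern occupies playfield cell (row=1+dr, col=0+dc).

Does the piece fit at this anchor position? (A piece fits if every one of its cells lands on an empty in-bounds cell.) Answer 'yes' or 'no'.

Answer: no

Derivation:
Check each piece cell at anchor (1, 0):
  offset (0,0) -> (1,0): empty -> OK
  offset (1,0) -> (2,0): empty -> OK
  offset (2,0) -> (3,0): empty -> OK
  offset (3,0) -> (4,0): occupied ('#') -> FAIL
All cells valid: no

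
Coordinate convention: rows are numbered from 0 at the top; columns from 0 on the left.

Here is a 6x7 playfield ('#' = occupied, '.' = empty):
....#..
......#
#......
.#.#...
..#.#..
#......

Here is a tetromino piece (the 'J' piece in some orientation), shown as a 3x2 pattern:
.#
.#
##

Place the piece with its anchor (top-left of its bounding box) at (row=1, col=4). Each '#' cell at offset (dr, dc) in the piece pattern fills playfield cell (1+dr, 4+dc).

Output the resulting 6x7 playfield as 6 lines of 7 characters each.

Fill (1+0,4+1) = (1,5)
Fill (1+1,4+1) = (2,5)
Fill (1+2,4+0) = (3,4)
Fill (1+2,4+1) = (3,5)

Answer: ....#..
.....##
#....#.
.#.###.
..#.#..
#......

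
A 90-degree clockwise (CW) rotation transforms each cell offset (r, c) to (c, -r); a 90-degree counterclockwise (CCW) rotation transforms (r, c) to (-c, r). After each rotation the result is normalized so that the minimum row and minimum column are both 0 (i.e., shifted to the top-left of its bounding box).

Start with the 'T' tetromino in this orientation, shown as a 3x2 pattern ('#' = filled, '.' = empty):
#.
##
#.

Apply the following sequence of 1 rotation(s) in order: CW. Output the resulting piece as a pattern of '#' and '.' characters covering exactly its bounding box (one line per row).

Answer: ###
.#.

Derivation:
Start:
#.
##
#.
After rotation 1 (CW):
###
.#.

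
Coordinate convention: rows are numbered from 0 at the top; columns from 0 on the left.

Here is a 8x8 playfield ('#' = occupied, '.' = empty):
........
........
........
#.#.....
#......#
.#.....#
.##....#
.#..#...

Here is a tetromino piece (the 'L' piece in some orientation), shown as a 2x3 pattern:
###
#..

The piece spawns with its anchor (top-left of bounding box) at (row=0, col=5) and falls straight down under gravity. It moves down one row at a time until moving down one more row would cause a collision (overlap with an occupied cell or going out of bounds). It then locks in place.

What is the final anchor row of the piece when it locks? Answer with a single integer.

Answer: 3

Derivation:
Spawn at (row=0, col=5). Try each row:
  row 0: fits
  row 1: fits
  row 2: fits
  row 3: fits
  row 4: blocked -> lock at row 3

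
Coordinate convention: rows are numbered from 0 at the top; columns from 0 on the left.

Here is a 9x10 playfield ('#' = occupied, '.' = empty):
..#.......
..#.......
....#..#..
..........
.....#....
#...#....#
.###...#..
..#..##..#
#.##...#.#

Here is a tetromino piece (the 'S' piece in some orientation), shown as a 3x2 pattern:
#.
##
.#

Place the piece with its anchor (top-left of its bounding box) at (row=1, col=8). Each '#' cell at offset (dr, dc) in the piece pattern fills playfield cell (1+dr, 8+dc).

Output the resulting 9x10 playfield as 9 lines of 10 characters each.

Fill (1+0,8+0) = (1,8)
Fill (1+1,8+0) = (2,8)
Fill (1+1,8+1) = (2,9)
Fill (1+2,8+1) = (3,9)

Answer: ..#.......
..#.....#.
....#..###
.........#
.....#....
#...#....#
.###...#..
..#..##..#
#.##...#.#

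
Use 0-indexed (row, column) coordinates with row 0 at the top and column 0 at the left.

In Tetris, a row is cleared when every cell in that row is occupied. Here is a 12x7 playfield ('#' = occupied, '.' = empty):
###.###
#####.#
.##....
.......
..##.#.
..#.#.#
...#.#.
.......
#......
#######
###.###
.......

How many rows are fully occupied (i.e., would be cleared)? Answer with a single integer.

Check each row:
  row 0: 1 empty cell -> not full
  row 1: 1 empty cell -> not full
  row 2: 5 empty cells -> not full
  row 3: 7 empty cells -> not full
  row 4: 4 empty cells -> not full
  row 5: 4 empty cells -> not full
  row 6: 5 empty cells -> not full
  row 7: 7 empty cells -> not full
  row 8: 6 empty cells -> not full
  row 9: 0 empty cells -> FULL (clear)
  row 10: 1 empty cell -> not full
  row 11: 7 empty cells -> not full
Total rows cleared: 1

Answer: 1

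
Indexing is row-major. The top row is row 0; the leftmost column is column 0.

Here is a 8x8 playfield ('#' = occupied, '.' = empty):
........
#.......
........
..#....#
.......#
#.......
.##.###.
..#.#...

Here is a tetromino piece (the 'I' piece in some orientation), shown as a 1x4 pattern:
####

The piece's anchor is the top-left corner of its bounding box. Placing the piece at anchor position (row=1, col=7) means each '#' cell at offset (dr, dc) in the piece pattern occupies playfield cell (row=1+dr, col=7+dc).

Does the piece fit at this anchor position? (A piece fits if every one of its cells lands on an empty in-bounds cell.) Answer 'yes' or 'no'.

Check each piece cell at anchor (1, 7):
  offset (0,0) -> (1,7): empty -> OK
  offset (0,1) -> (1,8): out of bounds -> FAIL
  offset (0,2) -> (1,9): out of bounds -> FAIL
  offset (0,3) -> (1,10): out of bounds -> FAIL
All cells valid: no

Answer: no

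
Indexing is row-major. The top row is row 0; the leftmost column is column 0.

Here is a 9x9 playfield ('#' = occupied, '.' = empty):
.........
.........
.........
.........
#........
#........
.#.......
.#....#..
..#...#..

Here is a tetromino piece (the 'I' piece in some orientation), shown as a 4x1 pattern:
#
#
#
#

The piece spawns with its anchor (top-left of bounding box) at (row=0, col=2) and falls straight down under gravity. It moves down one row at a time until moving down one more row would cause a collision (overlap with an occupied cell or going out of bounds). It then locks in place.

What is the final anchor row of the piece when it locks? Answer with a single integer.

Answer: 4

Derivation:
Spawn at (row=0, col=2). Try each row:
  row 0: fits
  row 1: fits
  row 2: fits
  row 3: fits
  row 4: fits
  row 5: blocked -> lock at row 4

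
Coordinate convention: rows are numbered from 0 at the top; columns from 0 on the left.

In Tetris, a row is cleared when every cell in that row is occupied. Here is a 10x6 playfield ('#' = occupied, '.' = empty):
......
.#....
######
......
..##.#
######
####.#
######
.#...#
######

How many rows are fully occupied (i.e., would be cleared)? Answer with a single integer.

Check each row:
  row 0: 6 empty cells -> not full
  row 1: 5 empty cells -> not full
  row 2: 0 empty cells -> FULL (clear)
  row 3: 6 empty cells -> not full
  row 4: 3 empty cells -> not full
  row 5: 0 empty cells -> FULL (clear)
  row 6: 1 empty cell -> not full
  row 7: 0 empty cells -> FULL (clear)
  row 8: 4 empty cells -> not full
  row 9: 0 empty cells -> FULL (clear)
Total rows cleared: 4

Answer: 4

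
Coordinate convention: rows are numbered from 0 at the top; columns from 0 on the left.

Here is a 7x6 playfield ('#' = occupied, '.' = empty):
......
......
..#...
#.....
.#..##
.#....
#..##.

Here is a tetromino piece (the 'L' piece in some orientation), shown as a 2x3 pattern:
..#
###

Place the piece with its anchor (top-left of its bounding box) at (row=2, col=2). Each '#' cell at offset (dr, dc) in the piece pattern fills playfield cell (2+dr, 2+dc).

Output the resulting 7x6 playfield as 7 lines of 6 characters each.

Answer: ......
......
..#.#.
#.###.
.#..##
.#....
#..##.

Derivation:
Fill (2+0,2+2) = (2,4)
Fill (2+1,2+0) = (3,2)
Fill (2+1,2+1) = (3,3)
Fill (2+1,2+2) = (3,4)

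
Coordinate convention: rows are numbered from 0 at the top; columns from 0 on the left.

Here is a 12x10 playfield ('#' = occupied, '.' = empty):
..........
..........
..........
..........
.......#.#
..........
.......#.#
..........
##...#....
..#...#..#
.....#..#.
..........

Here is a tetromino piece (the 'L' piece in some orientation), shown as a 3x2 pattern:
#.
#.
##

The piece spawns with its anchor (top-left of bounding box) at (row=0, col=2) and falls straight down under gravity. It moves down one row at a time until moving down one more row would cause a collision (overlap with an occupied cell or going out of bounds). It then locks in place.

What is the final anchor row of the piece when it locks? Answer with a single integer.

Answer: 6

Derivation:
Spawn at (row=0, col=2). Try each row:
  row 0: fits
  row 1: fits
  row 2: fits
  row 3: fits
  row 4: fits
  row 5: fits
  row 6: fits
  row 7: blocked -> lock at row 6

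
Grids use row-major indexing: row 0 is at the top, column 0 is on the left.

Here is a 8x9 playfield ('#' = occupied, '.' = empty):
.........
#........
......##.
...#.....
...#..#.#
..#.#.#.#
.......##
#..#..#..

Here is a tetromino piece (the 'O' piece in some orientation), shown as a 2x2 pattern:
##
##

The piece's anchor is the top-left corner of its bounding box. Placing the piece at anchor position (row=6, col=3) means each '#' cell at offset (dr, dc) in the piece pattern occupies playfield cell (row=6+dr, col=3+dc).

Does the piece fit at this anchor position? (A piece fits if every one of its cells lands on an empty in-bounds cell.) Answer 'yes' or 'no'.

Answer: no

Derivation:
Check each piece cell at anchor (6, 3):
  offset (0,0) -> (6,3): empty -> OK
  offset (0,1) -> (6,4): empty -> OK
  offset (1,0) -> (7,3): occupied ('#') -> FAIL
  offset (1,1) -> (7,4): empty -> OK
All cells valid: no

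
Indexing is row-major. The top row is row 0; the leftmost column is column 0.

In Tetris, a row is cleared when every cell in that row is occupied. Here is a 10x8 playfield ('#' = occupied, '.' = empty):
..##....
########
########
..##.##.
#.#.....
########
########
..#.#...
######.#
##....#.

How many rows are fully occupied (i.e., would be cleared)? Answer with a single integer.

Check each row:
  row 0: 6 empty cells -> not full
  row 1: 0 empty cells -> FULL (clear)
  row 2: 0 empty cells -> FULL (clear)
  row 3: 4 empty cells -> not full
  row 4: 6 empty cells -> not full
  row 5: 0 empty cells -> FULL (clear)
  row 6: 0 empty cells -> FULL (clear)
  row 7: 6 empty cells -> not full
  row 8: 1 empty cell -> not full
  row 9: 5 empty cells -> not full
Total rows cleared: 4

Answer: 4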